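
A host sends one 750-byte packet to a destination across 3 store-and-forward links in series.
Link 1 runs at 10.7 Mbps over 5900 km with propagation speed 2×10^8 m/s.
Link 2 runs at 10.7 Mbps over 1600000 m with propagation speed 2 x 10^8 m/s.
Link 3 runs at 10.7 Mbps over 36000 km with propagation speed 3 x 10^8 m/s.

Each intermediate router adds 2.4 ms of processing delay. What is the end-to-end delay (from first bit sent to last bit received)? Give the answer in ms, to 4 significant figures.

L = 750 × 8 = 6000 bits.
Transmission delay per hop = L/R = 6000/10700000 = 0.560748 ms; 3 hops → 1.68224 ms.
Propagation delays (d/s per hop): 29.5, 8, 120 ms; sum = 157.5 ms.
Processing at 2 router(s): 2 × 2.4 ms = 4.8 ms.
End-to-end = 164.0 ms.

164.0 ms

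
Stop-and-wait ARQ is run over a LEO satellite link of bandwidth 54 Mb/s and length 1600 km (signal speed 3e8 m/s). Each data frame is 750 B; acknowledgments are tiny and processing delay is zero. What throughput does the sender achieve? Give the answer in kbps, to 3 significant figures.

t_tx = L/R = 6000/54000000 = 0.000111111 s.
t_prop = 1600000/300000000 = 0.00533333 s; RTT = 0.0106667 s.
Cycle = t_tx + RTT = 0.0107778 s.
Throughput = L / cycle = 6000 / 0.0107778 = 557 kbps.

557 kbps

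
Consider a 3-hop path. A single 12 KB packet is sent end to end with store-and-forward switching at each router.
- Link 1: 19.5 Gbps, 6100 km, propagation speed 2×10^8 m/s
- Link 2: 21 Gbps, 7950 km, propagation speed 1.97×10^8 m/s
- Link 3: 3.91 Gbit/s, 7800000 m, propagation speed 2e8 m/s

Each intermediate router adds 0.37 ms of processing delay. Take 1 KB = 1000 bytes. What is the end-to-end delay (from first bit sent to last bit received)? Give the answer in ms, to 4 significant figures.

110.6 ms

L = 96000 bits.
Transmission delays (L/R per hop): 0.00492308, 0.00457143, 0.0245524 ms; sum = 0.0340469 ms.
Propagation delays (d/s per hop): 30.5, 40.3553, 39 ms; sum = 109.855 ms.
Processing at 2 router(s): 2 × 0.37 ms = 0.74 ms.
End-to-end = 110.6 ms.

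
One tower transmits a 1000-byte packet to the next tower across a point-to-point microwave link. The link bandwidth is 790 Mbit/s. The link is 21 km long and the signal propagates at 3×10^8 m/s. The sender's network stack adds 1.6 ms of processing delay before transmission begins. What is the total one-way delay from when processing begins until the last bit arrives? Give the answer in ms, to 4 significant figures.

L = 1000 × 8 = 8000 bits.
Transmission delay = L/R = 8000 / 790000000 = 0.0101266 ms.
Propagation delay = d/s = 21000 m / 300000000 m/s = 0.07 ms.
Plus processing delay 1.6 ms = 1.6 ms.
Total = 1.680 ms.

1.680 ms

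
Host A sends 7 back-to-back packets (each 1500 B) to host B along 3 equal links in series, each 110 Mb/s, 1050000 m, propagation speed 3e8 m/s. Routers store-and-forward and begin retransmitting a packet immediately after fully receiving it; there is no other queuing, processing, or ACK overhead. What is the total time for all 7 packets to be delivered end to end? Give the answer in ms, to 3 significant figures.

Per-hop transmission t_tx = L/R = 12000/110000000 = 0.109091 ms.
Per-hop propagation t_prop = 1050000/300000000 = 3.5 ms.
Pipeline fill: first packet needs 3·t_tx to clear all hops; remaining 6 packets each add one t_tx.
Total = (3+7-1)·t_tx + 3·t_prop = 9·0.109091 + 3·3.5 = 11.5 ms.

11.5 ms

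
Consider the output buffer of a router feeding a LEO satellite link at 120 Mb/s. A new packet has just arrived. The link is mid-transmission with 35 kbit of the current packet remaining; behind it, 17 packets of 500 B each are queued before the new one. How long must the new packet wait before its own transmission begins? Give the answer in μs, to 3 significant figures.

858 μs

Each queued packet: L/R = 4000/120000000 = 33.3333 μs.
17 queued → 566.667 μs.
Plus remaining 35000 bits of current packet: 291.667 μs.
Queuing delay = 858 μs.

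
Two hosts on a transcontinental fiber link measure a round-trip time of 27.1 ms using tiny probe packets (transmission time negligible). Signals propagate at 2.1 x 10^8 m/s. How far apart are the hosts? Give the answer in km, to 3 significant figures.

One-way propagation = RTT/2 = 13.55 ms.
d = s × t = 210000000 × 0.01355 = 2850 km.

2850 km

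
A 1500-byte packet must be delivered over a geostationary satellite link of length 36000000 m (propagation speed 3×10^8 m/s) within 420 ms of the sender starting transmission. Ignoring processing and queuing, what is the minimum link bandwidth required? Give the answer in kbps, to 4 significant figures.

L = 12000 bits.
Propagation delay = 36000000 / 300000000 = 120 ms.
Transmission budget = 420 − 120 = 300 ms.
R ≥ L / t_tx = 12000 bits / 0.3 s = 40.00 kbps.

40.00 kbps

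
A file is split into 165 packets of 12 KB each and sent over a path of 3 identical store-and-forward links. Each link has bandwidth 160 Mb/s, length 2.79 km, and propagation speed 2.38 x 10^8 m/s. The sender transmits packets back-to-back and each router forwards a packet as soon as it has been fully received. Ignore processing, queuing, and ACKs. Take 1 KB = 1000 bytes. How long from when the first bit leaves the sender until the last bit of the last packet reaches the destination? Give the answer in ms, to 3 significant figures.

Per-hop transmission t_tx = L/R = 96000/160000000 = 0.6 ms.
Per-hop propagation t_prop = 2790/238000000 = 0.0117227 ms.
Pipeline fill: first packet needs 3·t_tx to clear all hops; remaining 164 packets each add one t_tx.
Total = (3+165-1)·t_tx + 3·t_prop = 167·0.6 + 3·0.0117227 = 100 ms.

100 ms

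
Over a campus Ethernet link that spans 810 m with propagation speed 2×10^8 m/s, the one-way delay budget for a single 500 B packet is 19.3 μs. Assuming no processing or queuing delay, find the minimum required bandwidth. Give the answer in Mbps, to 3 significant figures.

L = 4000 bits.
Propagation delay = 810 / 200000000 = 4.05 μs.
Transmission budget = 19.3 − 4.05 = 15.25 μs.
R ≥ L / t_tx = 4000 bits / 1.525e-05 s = 262 Mbps.

262 Mbps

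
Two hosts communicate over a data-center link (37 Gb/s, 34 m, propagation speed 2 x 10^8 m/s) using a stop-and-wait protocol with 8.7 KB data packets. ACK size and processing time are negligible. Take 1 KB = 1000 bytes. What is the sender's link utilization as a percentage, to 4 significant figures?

t_tx = L/R = 69600/37000000000 = 1.88108e-06 s.
t_prop = 34/200000000 = 1.7e-07 s; RTT = 3.4e-07 s.
Cycle = t_tx + RTT = 2.22108e-06 s.
Utilization = t_tx / cycle = 1.88108e-06/2.22108e-06 = 84.69 %.

84.69 %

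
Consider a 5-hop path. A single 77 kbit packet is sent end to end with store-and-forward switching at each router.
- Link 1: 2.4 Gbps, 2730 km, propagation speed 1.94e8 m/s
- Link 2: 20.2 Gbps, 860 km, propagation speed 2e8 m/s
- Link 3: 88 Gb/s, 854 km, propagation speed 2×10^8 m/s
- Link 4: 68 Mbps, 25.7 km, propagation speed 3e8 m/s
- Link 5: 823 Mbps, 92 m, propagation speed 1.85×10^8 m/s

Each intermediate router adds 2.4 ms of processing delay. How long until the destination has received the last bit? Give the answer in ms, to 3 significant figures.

33.6 ms

L = 77000 bits.
Transmission delays (L/R per hop): 0.0320833, 0.00381188, 0.000875, 1.13235, 0.0935601 ms; sum = 1.26268 ms.
Propagation delays (d/s per hop): 14.0722, 4.3, 4.27, 0.0856667, 0.000497297 ms; sum = 22.7283 ms.
Processing at 4 router(s): 4 × 2.4 ms = 9.6 ms.
End-to-end = 33.6 ms.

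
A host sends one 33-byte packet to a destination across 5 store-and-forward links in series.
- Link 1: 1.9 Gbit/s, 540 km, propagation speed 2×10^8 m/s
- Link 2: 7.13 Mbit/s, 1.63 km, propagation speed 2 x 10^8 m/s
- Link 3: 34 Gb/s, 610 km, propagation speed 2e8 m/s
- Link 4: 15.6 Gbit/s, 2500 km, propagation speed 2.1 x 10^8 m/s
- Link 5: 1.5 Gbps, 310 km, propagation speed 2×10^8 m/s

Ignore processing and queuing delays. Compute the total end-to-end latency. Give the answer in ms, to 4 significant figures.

19.25 ms

L = 33 × 8 = 264 bits.
Transmission delays (L/R per hop): 0.000138947, 0.0370266, 7.76471e-06, 1.69231e-05, 0.000176 ms; sum = 0.0373663 ms.
Propagation delays (d/s per hop): 2.7, 0.00815, 3.05, 11.9048, 1.55 ms; sum = 19.2129 ms.
End-to-end = 19.25 ms.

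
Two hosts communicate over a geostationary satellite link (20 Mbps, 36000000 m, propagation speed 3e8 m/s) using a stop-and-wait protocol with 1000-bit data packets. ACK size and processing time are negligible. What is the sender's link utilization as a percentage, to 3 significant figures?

t_tx = L/R = 1000/20000000 = 5e-05 s.
t_prop = 36000000/300000000 = 0.12 s; RTT = 0.24 s.
Cycle = t_tx + RTT = 0.24005 s.
Utilization = t_tx / cycle = 5e-05/0.24005 = 0.0208 %.

0.0208 %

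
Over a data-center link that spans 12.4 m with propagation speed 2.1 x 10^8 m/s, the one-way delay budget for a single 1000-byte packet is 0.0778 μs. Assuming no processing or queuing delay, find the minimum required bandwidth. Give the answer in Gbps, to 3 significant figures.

L = 8000 bits.
Propagation delay = 12.4 / 210000000 = 0.0590476 μs.
Transmission budget = 0.0778 − 0.0590476 = 0.0187524 μs.
R ≥ L / t_tx = 8000 bits / 1.87524e-08 s = 427 Gbps.

427 Gbps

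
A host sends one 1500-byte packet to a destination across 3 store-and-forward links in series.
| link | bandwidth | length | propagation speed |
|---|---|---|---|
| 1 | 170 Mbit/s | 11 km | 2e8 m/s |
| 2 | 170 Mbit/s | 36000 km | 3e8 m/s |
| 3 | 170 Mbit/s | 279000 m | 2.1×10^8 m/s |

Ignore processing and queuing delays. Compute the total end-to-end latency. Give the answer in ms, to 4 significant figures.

L = 1500 × 8 = 12000 bits.
Transmission delay per hop = L/R = 12000/170000000 = 0.0705882 ms; 3 hops → 0.211765 ms.
Propagation delays (d/s per hop): 0.055, 120, 1.32857 ms; sum = 121.384 ms.
End-to-end = 121.6 ms.

121.6 ms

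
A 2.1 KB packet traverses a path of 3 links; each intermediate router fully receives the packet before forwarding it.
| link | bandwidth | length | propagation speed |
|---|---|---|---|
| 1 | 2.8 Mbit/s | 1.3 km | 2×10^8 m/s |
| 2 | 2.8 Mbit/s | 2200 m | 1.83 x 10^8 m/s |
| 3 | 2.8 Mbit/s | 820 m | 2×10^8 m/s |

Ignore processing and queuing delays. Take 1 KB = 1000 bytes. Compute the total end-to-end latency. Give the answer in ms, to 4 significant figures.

L = 16800 bits.
Transmission delay per hop = L/R = 16800/2800000 = 6 ms; 3 hops → 18 ms.
Propagation delays (d/s per hop): 0.0065, 0.0120219, 0.0041 ms; sum = 0.0226219 ms.
End-to-end = 18.02 ms.

18.02 ms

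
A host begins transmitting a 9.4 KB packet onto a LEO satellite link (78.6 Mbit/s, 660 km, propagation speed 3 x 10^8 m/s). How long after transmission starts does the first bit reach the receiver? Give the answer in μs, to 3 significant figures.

First bit experiences only propagation delay: d/s = 660000/300000000 = 2200 μs.

2200 μs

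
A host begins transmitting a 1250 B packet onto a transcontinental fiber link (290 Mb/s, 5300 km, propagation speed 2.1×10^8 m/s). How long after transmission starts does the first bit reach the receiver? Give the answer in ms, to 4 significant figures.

25.24 ms

First bit experiences only propagation delay: d/s = 5300000/210000000 = 25.24 ms.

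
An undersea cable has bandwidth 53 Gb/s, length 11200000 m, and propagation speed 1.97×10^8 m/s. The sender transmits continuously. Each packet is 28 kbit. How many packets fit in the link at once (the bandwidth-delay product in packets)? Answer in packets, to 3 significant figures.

Propagation delay = 11200000 / 197000000 = 0.0568528 s.
BDP = R × t_prop = 53000000000 × 0.0568528 = 3013200000 bits.
In packets of 28000 bits: 108000 packets.

108000 packets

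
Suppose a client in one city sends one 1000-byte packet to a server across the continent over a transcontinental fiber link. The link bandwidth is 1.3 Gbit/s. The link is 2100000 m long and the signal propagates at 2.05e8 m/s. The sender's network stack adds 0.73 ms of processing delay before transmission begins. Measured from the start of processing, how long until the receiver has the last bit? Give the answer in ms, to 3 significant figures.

11.0 ms

L = 1000 × 8 = 8000 bits.
Transmission delay = L/R = 8000 / 1300000000 = 0.00615385 ms.
Propagation delay = d/s = 2100000 m / 2.05e+08 m/s = 10.2439 ms.
Plus processing delay 0.73 ms = 0.73 ms.
Total = 11.0 ms.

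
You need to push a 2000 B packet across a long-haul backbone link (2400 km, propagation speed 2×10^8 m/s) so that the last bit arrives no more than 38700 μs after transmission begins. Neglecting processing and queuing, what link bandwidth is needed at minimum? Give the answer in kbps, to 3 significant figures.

599 kbps

L = 16000 bits.
Propagation delay = 2400000 / 200000000 = 12000 μs.
Transmission budget = 38700 − 12000 = 26700 μs.
R ≥ L / t_tx = 16000 bits / 0.0267 s = 599 kbps.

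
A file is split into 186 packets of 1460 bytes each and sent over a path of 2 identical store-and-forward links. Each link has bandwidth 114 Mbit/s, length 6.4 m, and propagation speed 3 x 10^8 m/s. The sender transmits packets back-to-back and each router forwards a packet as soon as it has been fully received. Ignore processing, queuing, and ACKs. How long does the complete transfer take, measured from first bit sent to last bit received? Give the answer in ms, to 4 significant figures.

19.16 ms

Per-hop transmission t_tx = L/R = 11680/114000000 = 0.102456 ms.
Per-hop propagation t_prop = 6.4/300000000 = 2.13333e-05 ms.
Pipeline fill: first packet needs 2·t_tx to clear all hops; remaining 185 packets each add one t_tx.
Total = (2+186-1)·t_tx + 2·t_prop = 187·0.102456 + 2·2.13333e-05 = 19.16 ms.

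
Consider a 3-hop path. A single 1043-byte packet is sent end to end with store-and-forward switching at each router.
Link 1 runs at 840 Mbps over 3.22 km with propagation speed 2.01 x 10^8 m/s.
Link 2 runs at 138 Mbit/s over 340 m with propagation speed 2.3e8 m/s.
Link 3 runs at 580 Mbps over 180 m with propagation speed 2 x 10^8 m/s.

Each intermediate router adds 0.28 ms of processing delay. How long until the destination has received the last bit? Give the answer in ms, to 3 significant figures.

L = 1043 × 8 = 8344 bits.
Transmission delays (L/R per hop): 0.00993333, 0.0604638, 0.0143862 ms; sum = 0.0847833 ms.
Propagation delays (d/s per hop): 0.0160199, 0.00147826, 0.0009 ms; sum = 0.0183982 ms.
Processing at 2 router(s): 2 × 0.28 ms = 0.56 ms.
End-to-end = 0.663 ms.

0.663 ms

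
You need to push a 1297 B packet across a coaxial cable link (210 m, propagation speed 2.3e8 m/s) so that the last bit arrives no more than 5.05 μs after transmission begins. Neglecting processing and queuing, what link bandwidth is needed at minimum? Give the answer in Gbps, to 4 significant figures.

L = 10376 bits.
Propagation delay = 210 / 2.3e+08 = 0.913043 μs.
Transmission budget = 5.05 − 0.913043 = 4.13696 μs.
R ≥ L / t_tx = 10376 bits / 4.13696e-06 s = 2.508 Gbps.

2.508 Gbps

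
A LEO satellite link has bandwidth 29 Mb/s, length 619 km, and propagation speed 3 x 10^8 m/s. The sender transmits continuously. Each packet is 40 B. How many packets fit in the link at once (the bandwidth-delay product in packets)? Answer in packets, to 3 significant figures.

Propagation delay = 619000 / 300000000 = 0.00206333 s.
BDP = R × t_prop = 29000000 × 0.00206333 = 59836.7 bits.
In packets of 320 bits: 187 packets.

187 packets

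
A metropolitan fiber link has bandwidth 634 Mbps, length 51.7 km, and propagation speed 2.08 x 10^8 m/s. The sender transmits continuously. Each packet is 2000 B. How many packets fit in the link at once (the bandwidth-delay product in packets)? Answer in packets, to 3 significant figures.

9.85 packets

Propagation delay = 51700 / 208000000 = 0.000248558 s.
BDP = R × t_prop = 634000000 × 0.000248558 = 157586 bits.
In packets of 16000 bits: 9.85 packets.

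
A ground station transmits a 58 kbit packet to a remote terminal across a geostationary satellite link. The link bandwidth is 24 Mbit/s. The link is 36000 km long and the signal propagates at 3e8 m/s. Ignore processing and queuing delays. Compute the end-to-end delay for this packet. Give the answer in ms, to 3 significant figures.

122 ms

L = 58000 bits.
Transmission delay = L/R = 58000 / 24000000 = 2.41667 ms.
Propagation delay = d/s = 36000000 m / 300000000 m/s = 120 ms.
Total = 122 ms.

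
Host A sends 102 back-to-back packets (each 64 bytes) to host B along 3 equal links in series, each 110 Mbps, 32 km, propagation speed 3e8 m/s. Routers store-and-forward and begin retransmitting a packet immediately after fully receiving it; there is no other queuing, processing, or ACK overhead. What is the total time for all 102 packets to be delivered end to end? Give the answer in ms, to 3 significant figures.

0.804 ms

Per-hop transmission t_tx = L/R = 512/110000000 = 0.00465455 ms.
Per-hop propagation t_prop = 32000/300000000 = 0.106667 ms.
Pipeline fill: first packet needs 3·t_tx to clear all hops; remaining 101 packets each add one t_tx.
Total = (3+102-1)·t_tx + 3·t_prop = 104·0.00465455 + 3·0.106667 = 0.804 ms.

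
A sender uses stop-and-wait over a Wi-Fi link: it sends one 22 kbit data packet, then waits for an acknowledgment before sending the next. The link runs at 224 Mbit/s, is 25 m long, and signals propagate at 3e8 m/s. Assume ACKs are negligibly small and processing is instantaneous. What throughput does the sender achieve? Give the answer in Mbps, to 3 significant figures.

t_tx = L/R = 22000/224000000 = 9.82143e-05 s.
t_prop = 25/300000000 = 8.33333e-08 s; RTT = 1.66667e-07 s.
Cycle = t_tx + RTT = 9.8381e-05 s.
Throughput = L / cycle = 22000 / 9.8381e-05 = 224 Mbps.

224 Mbps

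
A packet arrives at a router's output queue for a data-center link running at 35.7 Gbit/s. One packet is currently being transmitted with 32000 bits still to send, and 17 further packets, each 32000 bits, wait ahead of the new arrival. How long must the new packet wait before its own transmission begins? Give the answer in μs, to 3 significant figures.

16.1 μs

Each queued packet: L/R = 32000/35700000000 = 0.896359 μs.
17 queued → 15.2381 μs.
Plus remaining 32000 bits of current packet: 0.896359 μs.
Queuing delay = 16.1 μs.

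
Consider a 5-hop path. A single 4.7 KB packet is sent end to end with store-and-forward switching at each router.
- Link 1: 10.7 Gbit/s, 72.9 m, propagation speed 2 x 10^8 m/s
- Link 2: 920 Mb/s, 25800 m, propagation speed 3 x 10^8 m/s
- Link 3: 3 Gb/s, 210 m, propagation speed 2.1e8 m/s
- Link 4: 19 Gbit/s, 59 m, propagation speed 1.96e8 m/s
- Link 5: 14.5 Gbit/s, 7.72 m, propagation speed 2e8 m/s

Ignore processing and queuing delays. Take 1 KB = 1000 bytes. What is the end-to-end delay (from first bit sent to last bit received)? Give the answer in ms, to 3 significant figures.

L = 37600 bits.
Transmission delays (L/R per hop): 0.00351402, 0.0408696, 0.0125333, 0.00197895, 0.0025931 ms; sum = 0.061489 ms.
Propagation delays (d/s per hop): 0.0003645, 0.086, 0.001, 0.00030102, 3.86e-05 ms; sum = 0.0877041 ms.
End-to-end = 0.149 ms.

0.149 ms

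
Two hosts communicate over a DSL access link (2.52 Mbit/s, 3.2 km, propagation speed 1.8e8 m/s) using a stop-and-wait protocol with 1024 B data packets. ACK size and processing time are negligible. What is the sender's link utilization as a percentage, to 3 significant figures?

t_tx = L/R = 8192/2520000 = 0.00325079 s.
t_prop = 3200/180000000 = 1.77778e-05 s; RTT = 3.55556e-05 s.
Cycle = t_tx + RTT = 0.00328635 s.
Utilization = t_tx / cycle = 0.00325079/0.00328635 = 98.9 %.

98.9 %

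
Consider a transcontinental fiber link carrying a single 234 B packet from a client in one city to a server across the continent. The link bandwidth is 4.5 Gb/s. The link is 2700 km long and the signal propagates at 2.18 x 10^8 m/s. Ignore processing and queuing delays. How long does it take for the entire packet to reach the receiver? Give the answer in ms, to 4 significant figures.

12.39 ms

L = 234 × 8 = 1872 bits.
Transmission delay = L/R = 1872 / 4500000000 = 0.000416 ms.
Propagation delay = d/s = 2700000 m / 2.18e+08 m/s = 12.3853 ms.
Total = 12.39 ms.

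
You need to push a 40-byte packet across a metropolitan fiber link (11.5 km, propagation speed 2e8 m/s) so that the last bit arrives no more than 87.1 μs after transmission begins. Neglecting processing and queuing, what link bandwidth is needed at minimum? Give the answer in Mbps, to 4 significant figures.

10.81 Mbps

L = 320 bits.
Propagation delay = 11500 / 200000000 = 57.5 μs.
Transmission budget = 87.1 − 57.5 = 29.6 μs.
R ≥ L / t_tx = 320 bits / 2.96e-05 s = 10.81 Mbps.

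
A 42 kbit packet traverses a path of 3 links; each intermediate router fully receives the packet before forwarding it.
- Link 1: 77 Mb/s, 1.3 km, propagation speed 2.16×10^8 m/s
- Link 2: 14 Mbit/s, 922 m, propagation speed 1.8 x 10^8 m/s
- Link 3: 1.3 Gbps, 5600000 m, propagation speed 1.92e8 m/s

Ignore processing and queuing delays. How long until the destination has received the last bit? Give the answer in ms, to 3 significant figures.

32.8 ms

L = 42000 bits.
Transmission delays (L/R per hop): 0.545455, 3, 0.0323077 ms; sum = 3.57776 ms.
Propagation delays (d/s per hop): 0.00601852, 0.00512222, 29.1667 ms; sum = 29.1778 ms.
End-to-end = 32.8 ms.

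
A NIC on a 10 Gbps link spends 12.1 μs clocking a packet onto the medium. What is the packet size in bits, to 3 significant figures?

121000 bits

L = R × t_tx = 10000000000 b/s × 1.21e-05 s = 121000 bits.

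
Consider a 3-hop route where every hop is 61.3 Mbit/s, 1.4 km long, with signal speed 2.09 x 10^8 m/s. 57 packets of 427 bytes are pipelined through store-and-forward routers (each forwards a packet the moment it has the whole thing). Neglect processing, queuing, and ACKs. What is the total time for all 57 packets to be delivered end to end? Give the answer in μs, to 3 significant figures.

Per-hop transmission t_tx = L/R = 3416/61300000 = 55.7259 μs.
Per-hop propagation t_prop = 1400/209000000 = 6.69856 μs.
Pipeline fill: first packet needs 3·t_tx to clear all hops; remaining 56 packets each add one t_tx.
Total = (3+57-1)·t_tx + 3·t_prop = 59·55.7259 + 3·6.69856 = 3310 μs.

3310 μs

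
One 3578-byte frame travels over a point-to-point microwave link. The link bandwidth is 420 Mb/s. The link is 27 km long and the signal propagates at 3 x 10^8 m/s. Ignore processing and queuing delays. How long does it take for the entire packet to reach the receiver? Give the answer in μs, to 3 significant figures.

L = 3578 × 8 = 28624 bits.
Transmission delay = L/R = 28624 / 420000000 = 68.1524 μs.
Propagation delay = d/s = 27000 m / 300000000 m/s = 90 μs.
Total = 158 μs.

158 μs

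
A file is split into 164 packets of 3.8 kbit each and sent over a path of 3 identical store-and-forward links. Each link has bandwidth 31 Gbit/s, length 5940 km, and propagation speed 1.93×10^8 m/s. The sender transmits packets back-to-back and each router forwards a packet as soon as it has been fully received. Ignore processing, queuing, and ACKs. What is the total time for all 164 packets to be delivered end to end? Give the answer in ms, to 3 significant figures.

92.4 ms

Per-hop transmission t_tx = L/R = 3800/31000000000 = 0.000122581 ms.
Per-hop propagation t_prop = 5940000/193000000 = 30.7772 ms.
Pipeline fill: first packet needs 3·t_tx to clear all hops; remaining 163 packets each add one t_tx.
Total = (3+164-1)·t_tx + 3·t_prop = 166·0.000122581 + 3·30.7772 = 92.4 ms.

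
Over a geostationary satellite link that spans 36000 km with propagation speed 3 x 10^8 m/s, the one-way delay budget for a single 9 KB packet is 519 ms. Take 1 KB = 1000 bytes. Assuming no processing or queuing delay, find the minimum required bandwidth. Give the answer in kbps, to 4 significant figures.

L = 72000 bits.
Propagation delay = 36000000 / 300000000 = 120 ms.
Transmission budget = 519 − 120 = 399 ms.
R ≥ L / t_tx = 72000 bits / 0.399 s = 180.5 kbps.

180.5 kbps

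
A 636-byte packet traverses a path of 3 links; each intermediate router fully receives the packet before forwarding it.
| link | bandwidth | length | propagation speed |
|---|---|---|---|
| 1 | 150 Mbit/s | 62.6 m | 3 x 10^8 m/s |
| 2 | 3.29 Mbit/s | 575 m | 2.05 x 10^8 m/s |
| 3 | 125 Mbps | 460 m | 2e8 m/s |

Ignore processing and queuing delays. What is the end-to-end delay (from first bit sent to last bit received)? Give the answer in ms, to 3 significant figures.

L = 636 × 8 = 5088 bits.
Transmission delays (L/R per hop): 0.03392, 1.5465, 0.040704 ms; sum = 1.62113 ms.
Propagation delays (d/s per hop): 0.000208667, 0.00280488, 0.0023 ms; sum = 0.00531354 ms.
End-to-end = 1.63 ms.

1.63 ms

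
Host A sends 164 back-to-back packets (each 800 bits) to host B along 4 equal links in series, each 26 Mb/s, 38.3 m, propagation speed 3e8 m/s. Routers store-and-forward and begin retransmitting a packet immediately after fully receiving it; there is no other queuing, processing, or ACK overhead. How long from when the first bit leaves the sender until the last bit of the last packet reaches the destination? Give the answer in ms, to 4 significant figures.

5.139 ms

Per-hop transmission t_tx = L/R = 800/26000000 = 0.0307692 ms.
Per-hop propagation t_prop = 38.3/300000000 = 0.000127667 ms.
Pipeline fill: first packet needs 4·t_tx to clear all hops; remaining 163 packets each add one t_tx.
Total = (4+164-1)·t_tx + 4·t_prop = 167·0.0307692 + 4·0.000127667 = 5.139 ms.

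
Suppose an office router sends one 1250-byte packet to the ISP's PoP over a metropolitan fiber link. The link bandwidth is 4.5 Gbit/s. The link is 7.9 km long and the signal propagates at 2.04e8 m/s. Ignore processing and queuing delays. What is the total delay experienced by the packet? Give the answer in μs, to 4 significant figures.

L = 1250 × 8 = 10000 bits.
Transmission delay = L/R = 10000 / 4500000000 = 2.22222 μs.
Propagation delay = d/s = 7900 m / 204000000 m/s = 38.7255 μs.
Total = 40.95 μs.

40.95 μs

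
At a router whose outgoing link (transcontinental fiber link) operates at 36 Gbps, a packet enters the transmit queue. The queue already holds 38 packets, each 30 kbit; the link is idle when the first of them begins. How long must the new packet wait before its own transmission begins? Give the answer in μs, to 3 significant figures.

Each queued packet: L/R = 30000/36000000000 = 0.833333 μs.
38 queued → 31.6667 μs.
Queuing delay = 31.7 μs.

31.7 μs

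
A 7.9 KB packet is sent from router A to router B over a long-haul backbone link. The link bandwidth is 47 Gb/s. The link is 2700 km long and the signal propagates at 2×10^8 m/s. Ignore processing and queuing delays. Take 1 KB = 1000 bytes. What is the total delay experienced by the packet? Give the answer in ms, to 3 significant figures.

13.5 ms

L = 63200 bits.
Transmission delay = L/R = 63200 / 47000000000 = 0.00134468 ms.
Propagation delay = d/s = 2700000 m / 200000000 m/s = 13.5 ms.
Total = 13.5 ms.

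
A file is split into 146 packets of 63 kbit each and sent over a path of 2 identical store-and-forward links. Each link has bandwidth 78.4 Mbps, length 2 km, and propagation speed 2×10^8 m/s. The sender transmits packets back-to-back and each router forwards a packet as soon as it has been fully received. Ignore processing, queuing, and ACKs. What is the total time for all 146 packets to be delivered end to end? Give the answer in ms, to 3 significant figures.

118 ms

Per-hop transmission t_tx = L/R = 63000/78400000 = 0.803571 ms.
Per-hop propagation t_prop = 2000/200000000 = 0.01 ms.
Pipeline fill: first packet needs 2·t_tx to clear all hops; remaining 145 packets each add one t_tx.
Total = (2+146-1)·t_tx + 2·t_prop = 147·0.803571 + 2·0.01 = 118 ms.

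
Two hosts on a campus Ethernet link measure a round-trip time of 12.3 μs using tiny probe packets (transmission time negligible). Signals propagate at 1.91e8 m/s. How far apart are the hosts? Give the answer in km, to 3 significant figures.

One-way propagation = RTT/2 = 6.15 μs.
d = s × t = 191000000 × 6.15e-06 = 1.17 km.

1.17 km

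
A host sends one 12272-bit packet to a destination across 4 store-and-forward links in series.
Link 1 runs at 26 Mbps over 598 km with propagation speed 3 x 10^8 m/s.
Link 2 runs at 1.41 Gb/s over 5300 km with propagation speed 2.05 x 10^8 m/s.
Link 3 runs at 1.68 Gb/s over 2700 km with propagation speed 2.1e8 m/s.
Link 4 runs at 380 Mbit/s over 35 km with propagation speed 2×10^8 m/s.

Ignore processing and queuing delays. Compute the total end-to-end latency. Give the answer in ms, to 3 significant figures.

41.4 ms

Transmission delays (L/R per hop): 0.472, 0.00870355, 0.00730476, 0.0322947 ms; sum = 0.520303 ms.
Propagation delays (d/s per hop): 1.99333, 25.8537, 12.8571, 0.175 ms; sum = 40.8791 ms.
End-to-end = 41.4 ms.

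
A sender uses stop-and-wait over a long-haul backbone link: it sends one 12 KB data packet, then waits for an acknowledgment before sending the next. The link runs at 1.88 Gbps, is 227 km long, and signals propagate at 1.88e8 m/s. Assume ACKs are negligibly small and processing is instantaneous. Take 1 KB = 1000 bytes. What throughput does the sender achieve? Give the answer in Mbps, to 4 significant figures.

t_tx = L/R = 96000/1880000000 = 5.10638e-05 s.
t_prop = 227000/188000000 = 0.00120745 s; RTT = 0.00241489 s.
Cycle = t_tx + RTT = 0.00246596 s.
Throughput = L / cycle = 96000 / 0.00246596 = 38.93 Mbps.

38.93 Mbps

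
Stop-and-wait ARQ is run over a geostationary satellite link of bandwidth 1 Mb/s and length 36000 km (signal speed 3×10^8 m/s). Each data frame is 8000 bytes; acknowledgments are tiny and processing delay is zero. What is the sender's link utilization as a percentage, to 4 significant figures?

t_tx = L/R = 64000/1000000 = 0.064 s.
t_prop = 36000000/300000000 = 0.12 s; RTT = 0.24 s.
Cycle = t_tx + RTT = 0.304 s.
Utilization = t_tx / cycle = 0.064/0.304 = 21.05 %.

21.05 %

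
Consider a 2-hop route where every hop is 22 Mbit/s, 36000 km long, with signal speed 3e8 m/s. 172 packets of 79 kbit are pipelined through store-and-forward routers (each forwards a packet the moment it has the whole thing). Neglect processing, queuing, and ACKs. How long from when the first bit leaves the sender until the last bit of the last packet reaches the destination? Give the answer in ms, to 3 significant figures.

861 ms

Per-hop transmission t_tx = L/R = 79000/22000000 = 3.59091 ms.
Per-hop propagation t_prop = 36000000/300000000 = 120 ms.
Pipeline fill: first packet needs 2·t_tx to clear all hops; remaining 171 packets each add one t_tx.
Total = (2+172-1)·t_tx + 2·t_prop = 173·3.59091 + 2·120 = 861 ms.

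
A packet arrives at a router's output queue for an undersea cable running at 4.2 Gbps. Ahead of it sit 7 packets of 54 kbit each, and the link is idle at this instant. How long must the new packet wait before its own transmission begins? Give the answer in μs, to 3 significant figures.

Each queued packet: L/R = 54000/4200000000 = 12.8571 μs.
7 queued → 90 μs.
Queuing delay = 90.0 μs.

90.0 μs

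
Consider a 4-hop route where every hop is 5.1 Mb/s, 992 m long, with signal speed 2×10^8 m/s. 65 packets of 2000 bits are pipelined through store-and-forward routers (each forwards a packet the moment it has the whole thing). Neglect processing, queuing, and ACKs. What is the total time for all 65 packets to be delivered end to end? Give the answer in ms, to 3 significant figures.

Per-hop transmission t_tx = L/R = 2000/5100000 = 0.392157 ms.
Per-hop propagation t_prop = 992/200000000 = 0.00496 ms.
Pipeline fill: first packet needs 4·t_tx to clear all hops; remaining 64 packets each add one t_tx.
Total = (4+65-1)·t_tx + 4·t_prop = 68·0.392157 + 4·0.00496 = 26.7 ms.

26.7 ms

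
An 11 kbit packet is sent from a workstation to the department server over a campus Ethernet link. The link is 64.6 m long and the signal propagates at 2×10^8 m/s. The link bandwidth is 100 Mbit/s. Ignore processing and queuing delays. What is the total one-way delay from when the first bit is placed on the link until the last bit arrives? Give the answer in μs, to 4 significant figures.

L = 11000 bits.
Transmission delay = L/R = 11000 / 100000000 = 110 μs.
Propagation delay = d/s = 64.6 m / 200000000 m/s = 0.323 μs.
Total = 110.3 μs.

110.3 μs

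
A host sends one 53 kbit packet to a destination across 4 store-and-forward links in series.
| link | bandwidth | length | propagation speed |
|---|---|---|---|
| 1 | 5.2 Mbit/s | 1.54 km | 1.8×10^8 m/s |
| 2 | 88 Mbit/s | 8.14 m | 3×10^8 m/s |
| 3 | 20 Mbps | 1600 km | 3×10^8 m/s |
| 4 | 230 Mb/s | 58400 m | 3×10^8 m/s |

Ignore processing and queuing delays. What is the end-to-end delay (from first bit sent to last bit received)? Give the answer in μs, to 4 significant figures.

19210 μs

L = 53000 bits.
Transmission delays (L/R per hop): 10192.3, 602.273, 2650, 230.435 μs; sum = 13675 μs.
Propagation delays (d/s per hop): 8.55556, 0.0271333, 5333.33, 194.667 μs; sum = 5536.58 μs.
End-to-end = 19210 μs.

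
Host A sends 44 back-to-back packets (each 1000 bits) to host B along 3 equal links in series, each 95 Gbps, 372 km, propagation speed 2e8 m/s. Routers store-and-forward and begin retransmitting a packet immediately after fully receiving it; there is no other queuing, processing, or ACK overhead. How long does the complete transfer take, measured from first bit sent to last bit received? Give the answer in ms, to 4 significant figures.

5.580 ms

Per-hop transmission t_tx = L/R = 1000/95000000000 = 1.05263e-05 ms.
Per-hop propagation t_prop = 372000/200000000 = 1.86 ms.
Pipeline fill: first packet needs 3·t_tx to clear all hops; remaining 43 packets each add one t_tx.
Total = (3+44-1)·t_tx + 3·t_prop = 46·1.05263e-05 + 3·1.86 = 5.580 ms.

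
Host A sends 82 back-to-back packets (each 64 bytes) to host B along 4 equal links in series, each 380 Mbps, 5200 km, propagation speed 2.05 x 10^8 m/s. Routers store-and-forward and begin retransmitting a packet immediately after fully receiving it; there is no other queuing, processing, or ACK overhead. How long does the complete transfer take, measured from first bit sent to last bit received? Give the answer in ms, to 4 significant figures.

Per-hop transmission t_tx = L/R = 512/380000000 = 0.00134737 ms.
Per-hop propagation t_prop = 5200000/2.05e+08 = 25.3659 ms.
Pipeline fill: first packet needs 4·t_tx to clear all hops; remaining 81 packets each add one t_tx.
Total = (4+82-1)·t_tx + 4·t_prop = 85·0.00134737 + 4·25.3659 = 101.6 ms.

101.6 ms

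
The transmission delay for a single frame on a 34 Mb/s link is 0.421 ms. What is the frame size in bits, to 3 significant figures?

14300 bits

L = R × t_tx = 34000000 b/s × 0.000421 s = 14314 bits.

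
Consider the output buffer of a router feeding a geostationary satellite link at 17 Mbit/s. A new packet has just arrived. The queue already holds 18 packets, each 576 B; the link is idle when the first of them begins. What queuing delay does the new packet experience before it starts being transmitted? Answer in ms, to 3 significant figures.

Each queued packet: L/R = 4608/17000000 = 0.271059 ms.
18 queued → 4.87906 ms.
Queuing delay = 4.88 ms.

4.88 ms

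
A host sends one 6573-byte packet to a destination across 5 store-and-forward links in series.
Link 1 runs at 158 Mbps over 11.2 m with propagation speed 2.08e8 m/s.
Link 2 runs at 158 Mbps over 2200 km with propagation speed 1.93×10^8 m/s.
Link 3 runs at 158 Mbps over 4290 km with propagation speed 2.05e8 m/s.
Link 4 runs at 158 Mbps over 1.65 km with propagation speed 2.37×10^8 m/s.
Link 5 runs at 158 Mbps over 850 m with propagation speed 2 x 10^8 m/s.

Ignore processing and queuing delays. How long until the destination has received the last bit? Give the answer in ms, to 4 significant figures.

L = 6573 × 8 = 52584 bits.
Transmission delay per hop = L/R = 52584/158000000 = 0.33281 ms; 5 hops → 1.66405 ms.
Propagation delays (d/s per hop): 5.38462e-05, 11.399, 20.9268, 0.00696203, 0.00425 ms; sum = 32.3371 ms.
End-to-end = 34.00 ms.

34.00 ms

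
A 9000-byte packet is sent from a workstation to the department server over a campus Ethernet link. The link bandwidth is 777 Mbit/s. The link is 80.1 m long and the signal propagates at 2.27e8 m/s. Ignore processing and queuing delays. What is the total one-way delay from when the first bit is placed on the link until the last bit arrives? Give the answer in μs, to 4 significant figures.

L = 9000 × 8 = 72000 bits.
Transmission delay = L/R = 72000 / 777000000 = 92.6641 μs.
Propagation delay = d/s = 80.1 m / 227000000 m/s = 0.352863 μs.
Total = 93.02 μs.

93.02 μs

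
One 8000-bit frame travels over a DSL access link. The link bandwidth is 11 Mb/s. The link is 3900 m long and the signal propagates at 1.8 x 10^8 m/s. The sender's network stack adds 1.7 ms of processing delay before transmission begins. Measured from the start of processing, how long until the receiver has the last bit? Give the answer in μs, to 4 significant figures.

2449 μs

Transmission delay = L/R = 8000 / 11000000 = 727.273 μs.
Propagation delay = d/s = 3900 m / 180000000 m/s = 21.6667 μs.
Plus processing delay 1.7 ms = 1700 μs.
Total = 2449 μs.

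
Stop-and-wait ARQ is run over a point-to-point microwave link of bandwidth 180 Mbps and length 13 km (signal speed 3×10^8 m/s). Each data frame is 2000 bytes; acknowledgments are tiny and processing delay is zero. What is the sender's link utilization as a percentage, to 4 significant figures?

t_tx = L/R = 16000/180000000 = 8.88889e-05 s.
t_prop = 13000/300000000 = 4.33333e-05 s; RTT = 8.66667e-05 s.
Cycle = t_tx + RTT = 0.000175556 s.
Utilization = t_tx / cycle = 8.88889e-05/0.000175556 = 50.63 %.

50.63 %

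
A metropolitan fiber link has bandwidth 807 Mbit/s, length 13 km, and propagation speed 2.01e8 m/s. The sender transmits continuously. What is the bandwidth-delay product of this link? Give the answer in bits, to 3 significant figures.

Propagation delay = 13000 / 2.01e+08 = 6.46766e-05 s.
BDP = R × t_prop = 807000000 × 6.46766e-05 = 52194 bits.

52200 bits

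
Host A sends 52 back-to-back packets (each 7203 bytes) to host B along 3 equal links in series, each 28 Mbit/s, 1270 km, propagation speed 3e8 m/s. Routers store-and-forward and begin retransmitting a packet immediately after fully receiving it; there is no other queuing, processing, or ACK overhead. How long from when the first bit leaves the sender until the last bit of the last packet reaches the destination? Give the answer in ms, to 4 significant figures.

123.8 ms

Per-hop transmission t_tx = L/R = 57624/28000000 = 2.058 ms.
Per-hop propagation t_prop = 1270000/300000000 = 4.23333 ms.
Pipeline fill: first packet needs 3·t_tx to clear all hops; remaining 51 packets each add one t_tx.
Total = (3+52-1)·t_tx + 3·t_prop = 54·2.058 + 3·4.23333 = 123.8 ms.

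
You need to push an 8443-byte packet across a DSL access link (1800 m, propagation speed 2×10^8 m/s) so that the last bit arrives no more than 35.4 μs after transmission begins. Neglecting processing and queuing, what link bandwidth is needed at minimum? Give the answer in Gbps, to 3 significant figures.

2.56 Gbps

L = 67544 bits.
Propagation delay = 1800 / 200000000 = 9 μs.
Transmission budget = 35.4 − 9 = 26.4 μs.
R ≥ L / t_tx = 67544 bits / 2.64e-05 s = 2.56 Gbps.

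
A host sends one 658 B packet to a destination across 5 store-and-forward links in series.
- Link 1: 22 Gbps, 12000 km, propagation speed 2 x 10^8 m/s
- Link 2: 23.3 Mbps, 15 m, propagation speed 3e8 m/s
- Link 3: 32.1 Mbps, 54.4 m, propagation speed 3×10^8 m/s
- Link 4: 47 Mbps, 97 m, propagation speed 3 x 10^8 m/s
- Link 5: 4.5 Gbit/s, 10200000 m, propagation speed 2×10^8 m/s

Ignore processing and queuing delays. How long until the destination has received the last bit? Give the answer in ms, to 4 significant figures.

111.5 ms

L = 658 × 8 = 5264 bits.
Transmission delays (L/R per hop): 0.000239273, 0.225923, 0.163988, 0.112, 0.00116978 ms; sum = 0.503319 ms.
Propagation delays (d/s per hop): 60, 5e-05, 0.000181333, 0.000323333, 51 ms; sum = 111.001 ms.
End-to-end = 111.5 ms.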